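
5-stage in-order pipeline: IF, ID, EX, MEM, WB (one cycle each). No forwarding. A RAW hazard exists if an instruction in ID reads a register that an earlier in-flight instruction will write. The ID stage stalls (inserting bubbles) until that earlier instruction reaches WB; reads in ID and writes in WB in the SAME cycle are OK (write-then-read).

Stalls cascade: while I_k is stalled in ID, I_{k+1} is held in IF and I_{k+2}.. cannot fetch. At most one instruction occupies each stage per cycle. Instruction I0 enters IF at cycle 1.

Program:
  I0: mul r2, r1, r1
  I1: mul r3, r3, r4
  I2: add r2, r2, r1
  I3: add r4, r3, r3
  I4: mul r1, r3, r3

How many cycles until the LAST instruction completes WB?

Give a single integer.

Answer: 10

Derivation:
I0 mul r2 <- r1,r1: IF@1 ID@2 stall=0 (-) EX@3 MEM@4 WB@5
I1 mul r3 <- r3,r4: IF@2 ID@3 stall=0 (-) EX@4 MEM@5 WB@6
I2 add r2 <- r2,r1: IF@3 ID@4 stall=1 (RAW on I0.r2 (WB@5)) EX@6 MEM@7 WB@8
I3 add r4 <- r3,r3: IF@4 ID@6 stall=0 (-) EX@7 MEM@8 WB@9
I4 mul r1 <- r3,r3: IF@6 ID@7 stall=0 (-) EX@8 MEM@9 WB@10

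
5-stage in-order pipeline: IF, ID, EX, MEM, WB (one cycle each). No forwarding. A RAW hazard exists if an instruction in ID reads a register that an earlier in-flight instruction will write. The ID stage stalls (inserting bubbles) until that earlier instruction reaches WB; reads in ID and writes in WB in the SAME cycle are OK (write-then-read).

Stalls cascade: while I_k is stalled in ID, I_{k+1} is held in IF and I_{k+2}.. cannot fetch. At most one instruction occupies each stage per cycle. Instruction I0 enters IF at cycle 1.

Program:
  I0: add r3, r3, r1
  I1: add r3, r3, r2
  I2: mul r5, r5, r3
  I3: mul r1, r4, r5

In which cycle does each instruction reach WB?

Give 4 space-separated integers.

Answer: 5 8 11 14

Derivation:
I0 add r3 <- r3,r1: IF@1 ID@2 stall=0 (-) EX@3 MEM@4 WB@5
I1 add r3 <- r3,r2: IF@2 ID@3 stall=2 (RAW on I0.r3 (WB@5)) EX@6 MEM@7 WB@8
I2 mul r5 <- r5,r3: IF@3 ID@6 stall=2 (RAW on I1.r3 (WB@8)) EX@9 MEM@10 WB@11
I3 mul r1 <- r4,r5: IF@6 ID@9 stall=2 (RAW on I2.r5 (WB@11)) EX@12 MEM@13 WB@14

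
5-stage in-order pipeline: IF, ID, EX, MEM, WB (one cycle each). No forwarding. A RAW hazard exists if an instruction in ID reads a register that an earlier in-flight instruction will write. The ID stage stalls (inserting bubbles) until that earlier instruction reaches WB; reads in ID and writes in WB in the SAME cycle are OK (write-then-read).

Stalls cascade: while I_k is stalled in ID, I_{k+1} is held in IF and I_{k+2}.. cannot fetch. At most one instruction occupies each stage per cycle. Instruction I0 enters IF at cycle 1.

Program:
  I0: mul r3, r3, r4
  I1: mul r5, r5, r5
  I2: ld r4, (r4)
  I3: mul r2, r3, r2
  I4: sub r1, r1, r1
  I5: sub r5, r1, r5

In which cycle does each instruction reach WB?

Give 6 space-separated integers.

I0 mul r3 <- r3,r4: IF@1 ID@2 stall=0 (-) EX@3 MEM@4 WB@5
I1 mul r5 <- r5,r5: IF@2 ID@3 stall=0 (-) EX@4 MEM@5 WB@6
I2 ld r4 <- r4: IF@3 ID@4 stall=0 (-) EX@5 MEM@6 WB@7
I3 mul r2 <- r3,r2: IF@4 ID@5 stall=0 (-) EX@6 MEM@7 WB@8
I4 sub r1 <- r1,r1: IF@5 ID@6 stall=0 (-) EX@7 MEM@8 WB@9
I5 sub r5 <- r1,r5: IF@6 ID@7 stall=2 (RAW on I4.r1 (WB@9)) EX@10 MEM@11 WB@12

Answer: 5 6 7 8 9 12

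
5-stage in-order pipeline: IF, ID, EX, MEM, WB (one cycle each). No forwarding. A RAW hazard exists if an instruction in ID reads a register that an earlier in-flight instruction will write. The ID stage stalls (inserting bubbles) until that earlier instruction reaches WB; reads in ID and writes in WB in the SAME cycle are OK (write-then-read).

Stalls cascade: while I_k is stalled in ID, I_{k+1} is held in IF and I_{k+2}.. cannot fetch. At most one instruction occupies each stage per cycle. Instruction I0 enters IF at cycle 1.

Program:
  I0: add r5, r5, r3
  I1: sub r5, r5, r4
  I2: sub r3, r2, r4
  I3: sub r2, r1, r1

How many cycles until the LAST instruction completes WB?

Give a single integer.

I0 add r5 <- r5,r3: IF@1 ID@2 stall=0 (-) EX@3 MEM@4 WB@5
I1 sub r5 <- r5,r4: IF@2 ID@3 stall=2 (RAW on I0.r5 (WB@5)) EX@6 MEM@7 WB@8
I2 sub r3 <- r2,r4: IF@3 ID@6 stall=0 (-) EX@7 MEM@8 WB@9
I3 sub r2 <- r1,r1: IF@6 ID@7 stall=0 (-) EX@8 MEM@9 WB@10

Answer: 10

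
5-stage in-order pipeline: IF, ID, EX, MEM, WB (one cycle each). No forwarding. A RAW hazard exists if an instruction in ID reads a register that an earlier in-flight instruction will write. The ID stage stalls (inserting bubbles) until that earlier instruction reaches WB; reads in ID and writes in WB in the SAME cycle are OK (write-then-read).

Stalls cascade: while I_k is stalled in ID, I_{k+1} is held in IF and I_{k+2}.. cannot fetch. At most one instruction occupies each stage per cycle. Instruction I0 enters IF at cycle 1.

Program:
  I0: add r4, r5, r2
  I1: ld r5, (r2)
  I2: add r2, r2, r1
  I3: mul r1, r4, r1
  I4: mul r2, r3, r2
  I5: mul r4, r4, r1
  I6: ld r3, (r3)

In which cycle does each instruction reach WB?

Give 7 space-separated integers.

Answer: 5 6 7 8 10 11 12

Derivation:
I0 add r4 <- r5,r2: IF@1 ID@2 stall=0 (-) EX@3 MEM@4 WB@5
I1 ld r5 <- r2: IF@2 ID@3 stall=0 (-) EX@4 MEM@5 WB@6
I2 add r2 <- r2,r1: IF@3 ID@4 stall=0 (-) EX@5 MEM@6 WB@7
I3 mul r1 <- r4,r1: IF@4 ID@5 stall=0 (-) EX@6 MEM@7 WB@8
I4 mul r2 <- r3,r2: IF@5 ID@6 stall=1 (RAW on I2.r2 (WB@7)) EX@8 MEM@9 WB@10
I5 mul r4 <- r4,r1: IF@6 ID@8 stall=0 (-) EX@9 MEM@10 WB@11
I6 ld r3 <- r3: IF@8 ID@9 stall=0 (-) EX@10 MEM@11 WB@12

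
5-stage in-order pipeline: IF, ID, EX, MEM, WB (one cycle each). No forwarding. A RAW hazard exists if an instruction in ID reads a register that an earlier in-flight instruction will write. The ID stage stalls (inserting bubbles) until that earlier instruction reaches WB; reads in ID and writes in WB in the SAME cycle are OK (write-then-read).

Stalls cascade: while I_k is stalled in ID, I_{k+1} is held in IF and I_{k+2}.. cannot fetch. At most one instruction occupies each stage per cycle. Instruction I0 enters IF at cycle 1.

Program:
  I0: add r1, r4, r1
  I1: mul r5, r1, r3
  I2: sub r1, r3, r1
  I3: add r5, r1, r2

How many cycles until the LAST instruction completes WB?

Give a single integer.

Answer: 12

Derivation:
I0 add r1 <- r4,r1: IF@1 ID@2 stall=0 (-) EX@3 MEM@4 WB@5
I1 mul r5 <- r1,r3: IF@2 ID@3 stall=2 (RAW on I0.r1 (WB@5)) EX@6 MEM@7 WB@8
I2 sub r1 <- r3,r1: IF@3 ID@6 stall=0 (-) EX@7 MEM@8 WB@9
I3 add r5 <- r1,r2: IF@6 ID@7 stall=2 (RAW on I2.r1 (WB@9)) EX@10 MEM@11 WB@12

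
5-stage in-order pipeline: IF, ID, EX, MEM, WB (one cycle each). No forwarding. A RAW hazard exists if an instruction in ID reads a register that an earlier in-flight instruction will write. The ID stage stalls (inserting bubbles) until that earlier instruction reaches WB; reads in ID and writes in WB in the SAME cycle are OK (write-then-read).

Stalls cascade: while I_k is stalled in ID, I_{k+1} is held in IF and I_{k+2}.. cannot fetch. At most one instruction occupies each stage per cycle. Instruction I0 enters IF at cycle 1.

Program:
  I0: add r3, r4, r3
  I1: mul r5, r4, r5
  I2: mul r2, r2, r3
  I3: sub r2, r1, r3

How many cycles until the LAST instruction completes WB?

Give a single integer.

Answer: 9

Derivation:
I0 add r3 <- r4,r3: IF@1 ID@2 stall=0 (-) EX@3 MEM@4 WB@5
I1 mul r5 <- r4,r5: IF@2 ID@3 stall=0 (-) EX@4 MEM@5 WB@6
I2 mul r2 <- r2,r3: IF@3 ID@4 stall=1 (RAW on I0.r3 (WB@5)) EX@6 MEM@7 WB@8
I3 sub r2 <- r1,r3: IF@4 ID@6 stall=0 (-) EX@7 MEM@8 WB@9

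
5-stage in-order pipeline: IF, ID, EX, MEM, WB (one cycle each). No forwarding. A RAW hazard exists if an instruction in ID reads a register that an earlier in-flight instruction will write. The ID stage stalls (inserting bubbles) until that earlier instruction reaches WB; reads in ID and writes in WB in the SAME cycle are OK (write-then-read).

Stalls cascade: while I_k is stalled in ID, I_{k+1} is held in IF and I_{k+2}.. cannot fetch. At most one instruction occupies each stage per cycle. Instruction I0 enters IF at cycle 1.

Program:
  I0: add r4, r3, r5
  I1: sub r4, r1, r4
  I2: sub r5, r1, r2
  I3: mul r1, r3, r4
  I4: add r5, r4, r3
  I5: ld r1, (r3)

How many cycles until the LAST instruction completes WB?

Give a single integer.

I0 add r4 <- r3,r5: IF@1 ID@2 stall=0 (-) EX@3 MEM@4 WB@5
I1 sub r4 <- r1,r4: IF@2 ID@3 stall=2 (RAW on I0.r4 (WB@5)) EX@6 MEM@7 WB@8
I2 sub r5 <- r1,r2: IF@3 ID@6 stall=0 (-) EX@7 MEM@8 WB@9
I3 mul r1 <- r3,r4: IF@6 ID@7 stall=1 (RAW on I1.r4 (WB@8)) EX@9 MEM@10 WB@11
I4 add r5 <- r4,r3: IF@7 ID@9 stall=0 (-) EX@10 MEM@11 WB@12
I5 ld r1 <- r3: IF@9 ID@10 stall=0 (-) EX@11 MEM@12 WB@13

Answer: 13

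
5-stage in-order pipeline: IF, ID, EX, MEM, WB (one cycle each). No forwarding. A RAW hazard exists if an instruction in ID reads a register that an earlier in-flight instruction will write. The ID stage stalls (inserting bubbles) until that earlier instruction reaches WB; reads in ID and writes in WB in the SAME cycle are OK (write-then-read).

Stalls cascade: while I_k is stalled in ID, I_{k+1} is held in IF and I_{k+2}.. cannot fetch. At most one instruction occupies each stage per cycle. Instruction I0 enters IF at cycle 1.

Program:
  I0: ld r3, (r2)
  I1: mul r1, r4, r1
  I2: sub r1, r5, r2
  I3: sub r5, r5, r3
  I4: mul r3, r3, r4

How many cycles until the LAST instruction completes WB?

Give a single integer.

Answer: 9

Derivation:
I0 ld r3 <- r2: IF@1 ID@2 stall=0 (-) EX@3 MEM@4 WB@5
I1 mul r1 <- r4,r1: IF@2 ID@3 stall=0 (-) EX@4 MEM@5 WB@6
I2 sub r1 <- r5,r2: IF@3 ID@4 stall=0 (-) EX@5 MEM@6 WB@7
I3 sub r5 <- r5,r3: IF@4 ID@5 stall=0 (-) EX@6 MEM@7 WB@8
I4 mul r3 <- r3,r4: IF@5 ID@6 stall=0 (-) EX@7 MEM@8 WB@9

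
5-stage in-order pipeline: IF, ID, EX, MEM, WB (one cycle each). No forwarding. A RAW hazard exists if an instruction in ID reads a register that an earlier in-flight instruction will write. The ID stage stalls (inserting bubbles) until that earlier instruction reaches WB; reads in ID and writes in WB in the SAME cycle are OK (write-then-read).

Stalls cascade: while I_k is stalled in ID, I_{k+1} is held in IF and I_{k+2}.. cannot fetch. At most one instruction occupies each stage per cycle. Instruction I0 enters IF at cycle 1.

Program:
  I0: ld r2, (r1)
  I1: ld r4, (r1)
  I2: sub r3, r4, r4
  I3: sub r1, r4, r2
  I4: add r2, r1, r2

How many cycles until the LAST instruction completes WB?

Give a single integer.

Answer: 13

Derivation:
I0 ld r2 <- r1: IF@1 ID@2 stall=0 (-) EX@3 MEM@4 WB@5
I1 ld r4 <- r1: IF@2 ID@3 stall=0 (-) EX@4 MEM@5 WB@6
I2 sub r3 <- r4,r4: IF@3 ID@4 stall=2 (RAW on I1.r4 (WB@6)) EX@7 MEM@8 WB@9
I3 sub r1 <- r4,r2: IF@4 ID@7 stall=0 (-) EX@8 MEM@9 WB@10
I4 add r2 <- r1,r2: IF@7 ID@8 stall=2 (RAW on I3.r1 (WB@10)) EX@11 MEM@12 WB@13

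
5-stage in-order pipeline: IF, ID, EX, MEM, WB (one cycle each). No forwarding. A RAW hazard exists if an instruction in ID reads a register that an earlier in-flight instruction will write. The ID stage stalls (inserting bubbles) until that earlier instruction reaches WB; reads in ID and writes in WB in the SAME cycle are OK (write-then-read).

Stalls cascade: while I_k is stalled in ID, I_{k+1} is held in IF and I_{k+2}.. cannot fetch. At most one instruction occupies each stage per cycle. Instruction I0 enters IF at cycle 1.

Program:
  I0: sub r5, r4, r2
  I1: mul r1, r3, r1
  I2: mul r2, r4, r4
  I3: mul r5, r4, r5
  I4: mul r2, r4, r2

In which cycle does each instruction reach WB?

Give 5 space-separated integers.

Answer: 5 6 7 8 10

Derivation:
I0 sub r5 <- r4,r2: IF@1 ID@2 stall=0 (-) EX@3 MEM@4 WB@5
I1 mul r1 <- r3,r1: IF@2 ID@3 stall=0 (-) EX@4 MEM@5 WB@6
I2 mul r2 <- r4,r4: IF@3 ID@4 stall=0 (-) EX@5 MEM@6 WB@7
I3 mul r5 <- r4,r5: IF@4 ID@5 stall=0 (-) EX@6 MEM@7 WB@8
I4 mul r2 <- r4,r2: IF@5 ID@6 stall=1 (RAW on I2.r2 (WB@7)) EX@8 MEM@9 WB@10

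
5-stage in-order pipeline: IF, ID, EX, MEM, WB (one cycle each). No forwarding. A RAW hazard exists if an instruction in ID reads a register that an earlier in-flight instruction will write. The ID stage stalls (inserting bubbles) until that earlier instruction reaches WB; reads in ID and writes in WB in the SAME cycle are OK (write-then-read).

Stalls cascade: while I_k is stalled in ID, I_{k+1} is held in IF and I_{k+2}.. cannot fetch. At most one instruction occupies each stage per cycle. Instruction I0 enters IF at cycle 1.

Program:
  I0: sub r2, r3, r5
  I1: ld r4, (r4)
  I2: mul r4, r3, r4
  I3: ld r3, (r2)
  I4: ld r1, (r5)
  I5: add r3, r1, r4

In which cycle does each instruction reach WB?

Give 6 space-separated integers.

Answer: 5 6 9 10 11 14

Derivation:
I0 sub r2 <- r3,r5: IF@1 ID@2 stall=0 (-) EX@3 MEM@4 WB@5
I1 ld r4 <- r4: IF@2 ID@3 stall=0 (-) EX@4 MEM@5 WB@6
I2 mul r4 <- r3,r4: IF@3 ID@4 stall=2 (RAW on I1.r4 (WB@6)) EX@7 MEM@8 WB@9
I3 ld r3 <- r2: IF@4 ID@7 stall=0 (-) EX@8 MEM@9 WB@10
I4 ld r1 <- r5: IF@7 ID@8 stall=0 (-) EX@9 MEM@10 WB@11
I5 add r3 <- r1,r4: IF@8 ID@9 stall=2 (RAW on I4.r1 (WB@11)) EX@12 MEM@13 WB@14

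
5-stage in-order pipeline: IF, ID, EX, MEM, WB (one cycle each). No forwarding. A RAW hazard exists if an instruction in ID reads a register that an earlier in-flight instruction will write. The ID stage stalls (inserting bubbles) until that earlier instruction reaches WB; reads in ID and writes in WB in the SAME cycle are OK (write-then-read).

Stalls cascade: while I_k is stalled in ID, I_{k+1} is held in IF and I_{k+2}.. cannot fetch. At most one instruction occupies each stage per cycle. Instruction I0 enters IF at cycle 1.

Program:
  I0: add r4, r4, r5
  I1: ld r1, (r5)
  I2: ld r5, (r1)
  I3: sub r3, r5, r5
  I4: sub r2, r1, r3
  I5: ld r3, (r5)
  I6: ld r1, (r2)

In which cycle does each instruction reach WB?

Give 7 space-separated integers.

I0 add r4 <- r4,r5: IF@1 ID@2 stall=0 (-) EX@3 MEM@4 WB@5
I1 ld r1 <- r5: IF@2 ID@3 stall=0 (-) EX@4 MEM@5 WB@6
I2 ld r5 <- r1: IF@3 ID@4 stall=2 (RAW on I1.r1 (WB@6)) EX@7 MEM@8 WB@9
I3 sub r3 <- r5,r5: IF@4 ID@7 stall=2 (RAW on I2.r5 (WB@9)) EX@10 MEM@11 WB@12
I4 sub r2 <- r1,r3: IF@7 ID@10 stall=2 (RAW on I3.r3 (WB@12)) EX@13 MEM@14 WB@15
I5 ld r3 <- r5: IF@10 ID@13 stall=0 (-) EX@14 MEM@15 WB@16
I6 ld r1 <- r2: IF@13 ID@14 stall=1 (RAW on I4.r2 (WB@15)) EX@16 MEM@17 WB@18

Answer: 5 6 9 12 15 16 18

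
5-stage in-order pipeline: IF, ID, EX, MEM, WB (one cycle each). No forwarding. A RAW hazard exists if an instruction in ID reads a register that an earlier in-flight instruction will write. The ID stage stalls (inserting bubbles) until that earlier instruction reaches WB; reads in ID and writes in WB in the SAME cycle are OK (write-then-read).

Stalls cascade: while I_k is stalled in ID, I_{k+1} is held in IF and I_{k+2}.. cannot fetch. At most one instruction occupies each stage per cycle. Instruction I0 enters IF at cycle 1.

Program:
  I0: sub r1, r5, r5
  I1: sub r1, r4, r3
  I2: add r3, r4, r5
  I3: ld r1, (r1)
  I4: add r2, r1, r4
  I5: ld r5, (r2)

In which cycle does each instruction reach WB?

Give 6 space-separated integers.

I0 sub r1 <- r5,r5: IF@1 ID@2 stall=0 (-) EX@3 MEM@4 WB@5
I1 sub r1 <- r4,r3: IF@2 ID@3 stall=0 (-) EX@4 MEM@5 WB@6
I2 add r3 <- r4,r5: IF@3 ID@4 stall=0 (-) EX@5 MEM@6 WB@7
I3 ld r1 <- r1: IF@4 ID@5 stall=1 (RAW on I1.r1 (WB@6)) EX@7 MEM@8 WB@9
I4 add r2 <- r1,r4: IF@5 ID@7 stall=2 (RAW on I3.r1 (WB@9)) EX@10 MEM@11 WB@12
I5 ld r5 <- r2: IF@7 ID@10 stall=2 (RAW on I4.r2 (WB@12)) EX@13 MEM@14 WB@15

Answer: 5 6 7 9 12 15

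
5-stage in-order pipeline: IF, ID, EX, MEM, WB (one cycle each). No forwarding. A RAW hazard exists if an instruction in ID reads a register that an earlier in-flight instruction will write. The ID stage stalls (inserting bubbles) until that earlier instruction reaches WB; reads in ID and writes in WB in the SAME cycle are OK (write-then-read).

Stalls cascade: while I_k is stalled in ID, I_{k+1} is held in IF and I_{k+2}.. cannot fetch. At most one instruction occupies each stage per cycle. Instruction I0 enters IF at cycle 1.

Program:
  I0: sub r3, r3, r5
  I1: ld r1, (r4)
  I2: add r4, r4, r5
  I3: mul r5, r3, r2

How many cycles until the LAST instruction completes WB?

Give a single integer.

Answer: 8

Derivation:
I0 sub r3 <- r3,r5: IF@1 ID@2 stall=0 (-) EX@3 MEM@4 WB@5
I1 ld r1 <- r4: IF@2 ID@3 stall=0 (-) EX@4 MEM@5 WB@6
I2 add r4 <- r4,r5: IF@3 ID@4 stall=0 (-) EX@5 MEM@6 WB@7
I3 mul r5 <- r3,r2: IF@4 ID@5 stall=0 (-) EX@6 MEM@7 WB@8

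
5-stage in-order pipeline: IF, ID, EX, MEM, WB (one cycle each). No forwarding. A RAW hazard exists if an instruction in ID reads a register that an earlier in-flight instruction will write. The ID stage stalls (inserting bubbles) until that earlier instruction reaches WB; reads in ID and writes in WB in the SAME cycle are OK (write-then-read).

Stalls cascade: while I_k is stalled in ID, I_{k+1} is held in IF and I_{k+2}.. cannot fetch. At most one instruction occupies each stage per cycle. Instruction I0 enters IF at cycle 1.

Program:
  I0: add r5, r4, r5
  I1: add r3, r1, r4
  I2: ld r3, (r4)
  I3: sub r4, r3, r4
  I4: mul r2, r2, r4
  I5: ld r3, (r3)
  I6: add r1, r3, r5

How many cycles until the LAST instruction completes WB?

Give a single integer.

Answer: 17

Derivation:
I0 add r5 <- r4,r5: IF@1 ID@2 stall=0 (-) EX@3 MEM@4 WB@5
I1 add r3 <- r1,r4: IF@2 ID@3 stall=0 (-) EX@4 MEM@5 WB@6
I2 ld r3 <- r4: IF@3 ID@4 stall=0 (-) EX@5 MEM@6 WB@7
I3 sub r4 <- r3,r4: IF@4 ID@5 stall=2 (RAW on I2.r3 (WB@7)) EX@8 MEM@9 WB@10
I4 mul r2 <- r2,r4: IF@5 ID@8 stall=2 (RAW on I3.r4 (WB@10)) EX@11 MEM@12 WB@13
I5 ld r3 <- r3: IF@8 ID@11 stall=0 (-) EX@12 MEM@13 WB@14
I6 add r1 <- r3,r5: IF@11 ID@12 stall=2 (RAW on I5.r3 (WB@14)) EX@15 MEM@16 WB@17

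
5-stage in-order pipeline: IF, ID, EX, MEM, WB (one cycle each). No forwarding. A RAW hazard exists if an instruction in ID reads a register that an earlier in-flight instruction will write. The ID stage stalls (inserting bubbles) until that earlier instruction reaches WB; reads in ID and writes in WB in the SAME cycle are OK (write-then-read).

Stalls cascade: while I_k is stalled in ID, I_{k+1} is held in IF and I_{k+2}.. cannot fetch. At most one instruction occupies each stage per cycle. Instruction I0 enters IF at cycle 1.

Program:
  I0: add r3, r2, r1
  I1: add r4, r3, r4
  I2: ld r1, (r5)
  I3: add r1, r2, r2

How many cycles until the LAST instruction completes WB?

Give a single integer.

Answer: 10

Derivation:
I0 add r3 <- r2,r1: IF@1 ID@2 stall=0 (-) EX@3 MEM@4 WB@5
I1 add r4 <- r3,r4: IF@2 ID@3 stall=2 (RAW on I0.r3 (WB@5)) EX@6 MEM@7 WB@8
I2 ld r1 <- r5: IF@3 ID@6 stall=0 (-) EX@7 MEM@8 WB@9
I3 add r1 <- r2,r2: IF@6 ID@7 stall=0 (-) EX@8 MEM@9 WB@10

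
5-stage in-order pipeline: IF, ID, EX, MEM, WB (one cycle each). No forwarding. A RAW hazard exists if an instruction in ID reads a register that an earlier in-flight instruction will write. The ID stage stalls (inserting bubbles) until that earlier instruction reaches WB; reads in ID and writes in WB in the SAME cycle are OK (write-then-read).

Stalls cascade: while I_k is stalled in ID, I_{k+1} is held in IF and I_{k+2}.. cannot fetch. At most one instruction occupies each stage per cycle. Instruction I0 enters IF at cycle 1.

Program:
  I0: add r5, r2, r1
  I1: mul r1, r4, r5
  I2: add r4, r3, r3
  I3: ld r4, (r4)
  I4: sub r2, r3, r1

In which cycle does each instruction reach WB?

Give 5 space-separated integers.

Answer: 5 8 9 12 13

Derivation:
I0 add r5 <- r2,r1: IF@1 ID@2 stall=0 (-) EX@3 MEM@4 WB@5
I1 mul r1 <- r4,r5: IF@2 ID@3 stall=2 (RAW on I0.r5 (WB@5)) EX@6 MEM@7 WB@8
I2 add r4 <- r3,r3: IF@3 ID@6 stall=0 (-) EX@7 MEM@8 WB@9
I3 ld r4 <- r4: IF@6 ID@7 stall=2 (RAW on I2.r4 (WB@9)) EX@10 MEM@11 WB@12
I4 sub r2 <- r3,r1: IF@7 ID@10 stall=0 (-) EX@11 MEM@12 WB@13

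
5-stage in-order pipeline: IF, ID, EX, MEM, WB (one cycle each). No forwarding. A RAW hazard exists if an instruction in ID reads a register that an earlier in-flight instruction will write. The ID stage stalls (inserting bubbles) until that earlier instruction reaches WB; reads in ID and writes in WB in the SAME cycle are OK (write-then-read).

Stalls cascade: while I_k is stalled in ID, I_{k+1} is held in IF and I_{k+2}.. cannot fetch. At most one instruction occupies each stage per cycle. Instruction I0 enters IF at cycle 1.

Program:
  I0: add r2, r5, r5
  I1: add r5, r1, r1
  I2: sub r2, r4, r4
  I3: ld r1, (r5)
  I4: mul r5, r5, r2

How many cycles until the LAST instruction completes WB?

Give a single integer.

Answer: 10

Derivation:
I0 add r2 <- r5,r5: IF@1 ID@2 stall=0 (-) EX@3 MEM@4 WB@5
I1 add r5 <- r1,r1: IF@2 ID@3 stall=0 (-) EX@4 MEM@5 WB@6
I2 sub r2 <- r4,r4: IF@3 ID@4 stall=0 (-) EX@5 MEM@6 WB@7
I3 ld r1 <- r5: IF@4 ID@5 stall=1 (RAW on I1.r5 (WB@6)) EX@7 MEM@8 WB@9
I4 mul r5 <- r5,r2: IF@5 ID@7 stall=0 (-) EX@8 MEM@9 WB@10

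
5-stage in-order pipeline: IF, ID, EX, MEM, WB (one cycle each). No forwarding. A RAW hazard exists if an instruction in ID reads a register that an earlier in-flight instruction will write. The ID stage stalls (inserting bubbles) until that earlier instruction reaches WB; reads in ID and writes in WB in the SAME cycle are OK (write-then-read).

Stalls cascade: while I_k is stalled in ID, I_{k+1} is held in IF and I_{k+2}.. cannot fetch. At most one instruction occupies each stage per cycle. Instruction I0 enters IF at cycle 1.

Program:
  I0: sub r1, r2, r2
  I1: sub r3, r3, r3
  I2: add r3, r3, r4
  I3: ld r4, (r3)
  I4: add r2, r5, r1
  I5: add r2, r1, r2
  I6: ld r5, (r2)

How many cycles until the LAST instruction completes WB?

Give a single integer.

I0 sub r1 <- r2,r2: IF@1 ID@2 stall=0 (-) EX@3 MEM@4 WB@5
I1 sub r3 <- r3,r3: IF@2 ID@3 stall=0 (-) EX@4 MEM@5 WB@6
I2 add r3 <- r3,r4: IF@3 ID@4 stall=2 (RAW on I1.r3 (WB@6)) EX@7 MEM@8 WB@9
I3 ld r4 <- r3: IF@4 ID@7 stall=2 (RAW on I2.r3 (WB@9)) EX@10 MEM@11 WB@12
I4 add r2 <- r5,r1: IF@7 ID@10 stall=0 (-) EX@11 MEM@12 WB@13
I5 add r2 <- r1,r2: IF@10 ID@11 stall=2 (RAW on I4.r2 (WB@13)) EX@14 MEM@15 WB@16
I6 ld r5 <- r2: IF@11 ID@14 stall=2 (RAW on I5.r2 (WB@16)) EX@17 MEM@18 WB@19

Answer: 19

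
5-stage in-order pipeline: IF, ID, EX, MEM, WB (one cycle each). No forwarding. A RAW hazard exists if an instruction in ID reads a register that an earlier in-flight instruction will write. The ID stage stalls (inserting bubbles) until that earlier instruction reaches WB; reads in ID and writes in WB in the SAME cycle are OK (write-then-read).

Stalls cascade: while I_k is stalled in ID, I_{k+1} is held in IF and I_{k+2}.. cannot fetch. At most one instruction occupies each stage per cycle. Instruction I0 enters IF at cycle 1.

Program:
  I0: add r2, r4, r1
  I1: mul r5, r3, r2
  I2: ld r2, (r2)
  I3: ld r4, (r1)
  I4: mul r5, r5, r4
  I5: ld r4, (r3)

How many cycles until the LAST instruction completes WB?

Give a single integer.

I0 add r2 <- r4,r1: IF@1 ID@2 stall=0 (-) EX@3 MEM@4 WB@5
I1 mul r5 <- r3,r2: IF@2 ID@3 stall=2 (RAW on I0.r2 (WB@5)) EX@6 MEM@7 WB@8
I2 ld r2 <- r2: IF@3 ID@6 stall=0 (-) EX@7 MEM@8 WB@9
I3 ld r4 <- r1: IF@6 ID@7 stall=0 (-) EX@8 MEM@9 WB@10
I4 mul r5 <- r5,r4: IF@7 ID@8 stall=2 (RAW on I3.r4 (WB@10)) EX@11 MEM@12 WB@13
I5 ld r4 <- r3: IF@8 ID@11 stall=0 (-) EX@12 MEM@13 WB@14

Answer: 14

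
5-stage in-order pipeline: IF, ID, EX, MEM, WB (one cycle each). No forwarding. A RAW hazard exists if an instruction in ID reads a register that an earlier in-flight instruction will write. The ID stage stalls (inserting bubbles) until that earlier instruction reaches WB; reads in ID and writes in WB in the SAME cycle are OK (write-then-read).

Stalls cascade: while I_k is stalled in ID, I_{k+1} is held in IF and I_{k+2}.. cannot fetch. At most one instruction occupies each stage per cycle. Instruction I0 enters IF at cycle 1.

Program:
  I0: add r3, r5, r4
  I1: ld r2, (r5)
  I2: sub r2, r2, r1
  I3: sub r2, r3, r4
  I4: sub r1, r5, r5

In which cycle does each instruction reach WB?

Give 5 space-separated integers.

Answer: 5 6 9 10 11

Derivation:
I0 add r3 <- r5,r4: IF@1 ID@2 stall=0 (-) EX@3 MEM@4 WB@5
I1 ld r2 <- r5: IF@2 ID@3 stall=0 (-) EX@4 MEM@5 WB@6
I2 sub r2 <- r2,r1: IF@3 ID@4 stall=2 (RAW on I1.r2 (WB@6)) EX@7 MEM@8 WB@9
I3 sub r2 <- r3,r4: IF@4 ID@7 stall=0 (-) EX@8 MEM@9 WB@10
I4 sub r1 <- r5,r5: IF@7 ID@8 stall=0 (-) EX@9 MEM@10 WB@11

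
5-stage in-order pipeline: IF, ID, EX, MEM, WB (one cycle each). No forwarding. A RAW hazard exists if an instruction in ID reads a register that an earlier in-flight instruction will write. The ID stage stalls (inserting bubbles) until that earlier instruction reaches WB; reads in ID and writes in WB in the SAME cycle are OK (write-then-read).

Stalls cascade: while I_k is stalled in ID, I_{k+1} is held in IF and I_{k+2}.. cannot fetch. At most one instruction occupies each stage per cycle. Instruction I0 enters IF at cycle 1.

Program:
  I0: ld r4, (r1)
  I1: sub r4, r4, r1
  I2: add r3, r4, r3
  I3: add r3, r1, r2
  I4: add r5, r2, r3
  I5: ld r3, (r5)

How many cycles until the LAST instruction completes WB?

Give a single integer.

I0 ld r4 <- r1: IF@1 ID@2 stall=0 (-) EX@3 MEM@4 WB@5
I1 sub r4 <- r4,r1: IF@2 ID@3 stall=2 (RAW on I0.r4 (WB@5)) EX@6 MEM@7 WB@8
I2 add r3 <- r4,r3: IF@3 ID@6 stall=2 (RAW on I1.r4 (WB@8)) EX@9 MEM@10 WB@11
I3 add r3 <- r1,r2: IF@6 ID@9 stall=0 (-) EX@10 MEM@11 WB@12
I4 add r5 <- r2,r3: IF@9 ID@10 stall=2 (RAW on I3.r3 (WB@12)) EX@13 MEM@14 WB@15
I5 ld r3 <- r5: IF@10 ID@13 stall=2 (RAW on I4.r5 (WB@15)) EX@16 MEM@17 WB@18

Answer: 18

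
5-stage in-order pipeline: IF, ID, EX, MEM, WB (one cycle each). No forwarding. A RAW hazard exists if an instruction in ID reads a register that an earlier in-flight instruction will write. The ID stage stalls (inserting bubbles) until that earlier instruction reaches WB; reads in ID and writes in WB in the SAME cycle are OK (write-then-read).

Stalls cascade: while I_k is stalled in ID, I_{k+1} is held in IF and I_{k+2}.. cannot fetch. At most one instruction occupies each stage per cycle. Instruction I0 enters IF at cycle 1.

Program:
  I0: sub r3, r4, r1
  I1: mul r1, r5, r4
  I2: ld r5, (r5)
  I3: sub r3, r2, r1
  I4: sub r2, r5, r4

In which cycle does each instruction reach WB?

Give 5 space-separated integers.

I0 sub r3 <- r4,r1: IF@1 ID@2 stall=0 (-) EX@3 MEM@4 WB@5
I1 mul r1 <- r5,r4: IF@2 ID@3 stall=0 (-) EX@4 MEM@5 WB@6
I2 ld r5 <- r5: IF@3 ID@4 stall=0 (-) EX@5 MEM@6 WB@7
I3 sub r3 <- r2,r1: IF@4 ID@5 stall=1 (RAW on I1.r1 (WB@6)) EX@7 MEM@8 WB@9
I4 sub r2 <- r5,r4: IF@5 ID@7 stall=0 (-) EX@8 MEM@9 WB@10

Answer: 5 6 7 9 10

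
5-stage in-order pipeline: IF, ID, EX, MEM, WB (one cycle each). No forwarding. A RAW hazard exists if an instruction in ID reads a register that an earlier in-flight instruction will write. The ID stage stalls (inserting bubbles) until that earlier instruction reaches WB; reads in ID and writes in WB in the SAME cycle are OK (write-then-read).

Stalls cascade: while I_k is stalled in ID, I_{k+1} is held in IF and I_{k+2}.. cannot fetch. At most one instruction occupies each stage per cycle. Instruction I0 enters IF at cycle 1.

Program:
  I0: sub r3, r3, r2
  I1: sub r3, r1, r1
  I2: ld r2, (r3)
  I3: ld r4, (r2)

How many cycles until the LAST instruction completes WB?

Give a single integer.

Answer: 12

Derivation:
I0 sub r3 <- r3,r2: IF@1 ID@2 stall=0 (-) EX@3 MEM@4 WB@5
I1 sub r3 <- r1,r1: IF@2 ID@3 stall=0 (-) EX@4 MEM@5 WB@6
I2 ld r2 <- r3: IF@3 ID@4 stall=2 (RAW on I1.r3 (WB@6)) EX@7 MEM@8 WB@9
I3 ld r4 <- r2: IF@4 ID@7 stall=2 (RAW on I2.r2 (WB@9)) EX@10 MEM@11 WB@12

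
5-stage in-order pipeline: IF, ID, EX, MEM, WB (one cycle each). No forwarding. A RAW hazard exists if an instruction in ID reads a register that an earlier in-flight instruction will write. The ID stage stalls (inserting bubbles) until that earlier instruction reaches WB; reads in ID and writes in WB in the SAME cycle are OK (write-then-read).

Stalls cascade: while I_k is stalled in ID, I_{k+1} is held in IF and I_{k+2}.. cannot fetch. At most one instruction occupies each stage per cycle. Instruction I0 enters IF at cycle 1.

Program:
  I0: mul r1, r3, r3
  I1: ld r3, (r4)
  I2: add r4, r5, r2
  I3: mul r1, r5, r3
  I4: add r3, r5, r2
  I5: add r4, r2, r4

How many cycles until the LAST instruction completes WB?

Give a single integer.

I0 mul r1 <- r3,r3: IF@1 ID@2 stall=0 (-) EX@3 MEM@4 WB@5
I1 ld r3 <- r4: IF@2 ID@3 stall=0 (-) EX@4 MEM@5 WB@6
I2 add r4 <- r5,r2: IF@3 ID@4 stall=0 (-) EX@5 MEM@6 WB@7
I3 mul r1 <- r5,r3: IF@4 ID@5 stall=1 (RAW on I1.r3 (WB@6)) EX@7 MEM@8 WB@9
I4 add r3 <- r5,r2: IF@5 ID@7 stall=0 (-) EX@8 MEM@9 WB@10
I5 add r4 <- r2,r4: IF@7 ID@8 stall=0 (-) EX@9 MEM@10 WB@11

Answer: 11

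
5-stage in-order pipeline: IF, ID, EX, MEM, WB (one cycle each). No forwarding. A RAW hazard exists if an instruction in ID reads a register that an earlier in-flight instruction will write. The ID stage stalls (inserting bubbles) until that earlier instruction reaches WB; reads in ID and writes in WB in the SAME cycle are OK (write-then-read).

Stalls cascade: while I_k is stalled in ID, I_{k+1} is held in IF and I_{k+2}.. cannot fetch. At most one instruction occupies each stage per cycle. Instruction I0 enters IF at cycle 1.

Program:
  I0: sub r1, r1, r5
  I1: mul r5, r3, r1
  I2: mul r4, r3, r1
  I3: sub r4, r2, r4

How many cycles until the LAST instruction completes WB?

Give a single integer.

I0 sub r1 <- r1,r5: IF@1 ID@2 stall=0 (-) EX@3 MEM@4 WB@5
I1 mul r5 <- r3,r1: IF@2 ID@3 stall=2 (RAW on I0.r1 (WB@5)) EX@6 MEM@7 WB@8
I2 mul r4 <- r3,r1: IF@3 ID@6 stall=0 (-) EX@7 MEM@8 WB@9
I3 sub r4 <- r2,r4: IF@6 ID@7 stall=2 (RAW on I2.r4 (WB@9)) EX@10 MEM@11 WB@12

Answer: 12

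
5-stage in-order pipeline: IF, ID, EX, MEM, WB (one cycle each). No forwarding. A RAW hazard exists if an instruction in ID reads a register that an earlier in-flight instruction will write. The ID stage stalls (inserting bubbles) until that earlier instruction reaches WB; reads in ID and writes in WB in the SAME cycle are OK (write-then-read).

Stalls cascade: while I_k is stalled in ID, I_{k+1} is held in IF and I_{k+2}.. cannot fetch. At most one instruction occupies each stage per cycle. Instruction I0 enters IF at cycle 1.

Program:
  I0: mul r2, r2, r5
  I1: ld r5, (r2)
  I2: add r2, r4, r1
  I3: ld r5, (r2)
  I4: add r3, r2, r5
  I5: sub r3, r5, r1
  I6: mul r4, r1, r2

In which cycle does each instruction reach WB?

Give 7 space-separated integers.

I0 mul r2 <- r2,r5: IF@1 ID@2 stall=0 (-) EX@3 MEM@4 WB@5
I1 ld r5 <- r2: IF@2 ID@3 stall=2 (RAW on I0.r2 (WB@5)) EX@6 MEM@7 WB@8
I2 add r2 <- r4,r1: IF@3 ID@6 stall=0 (-) EX@7 MEM@8 WB@9
I3 ld r5 <- r2: IF@6 ID@7 stall=2 (RAW on I2.r2 (WB@9)) EX@10 MEM@11 WB@12
I4 add r3 <- r2,r5: IF@7 ID@10 stall=2 (RAW on I3.r5 (WB@12)) EX@13 MEM@14 WB@15
I5 sub r3 <- r5,r1: IF@10 ID@13 stall=0 (-) EX@14 MEM@15 WB@16
I6 mul r4 <- r1,r2: IF@13 ID@14 stall=0 (-) EX@15 MEM@16 WB@17

Answer: 5 8 9 12 15 16 17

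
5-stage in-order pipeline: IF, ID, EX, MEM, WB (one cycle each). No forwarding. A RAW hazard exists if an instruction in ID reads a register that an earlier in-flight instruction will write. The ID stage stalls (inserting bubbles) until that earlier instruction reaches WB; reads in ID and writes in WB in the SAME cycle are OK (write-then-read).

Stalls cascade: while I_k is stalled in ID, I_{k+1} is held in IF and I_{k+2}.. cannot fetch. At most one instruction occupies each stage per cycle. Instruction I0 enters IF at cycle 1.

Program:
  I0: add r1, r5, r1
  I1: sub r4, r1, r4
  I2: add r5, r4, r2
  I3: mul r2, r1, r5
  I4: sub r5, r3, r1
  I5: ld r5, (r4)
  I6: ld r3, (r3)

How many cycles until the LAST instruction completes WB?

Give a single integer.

I0 add r1 <- r5,r1: IF@1 ID@2 stall=0 (-) EX@3 MEM@4 WB@5
I1 sub r4 <- r1,r4: IF@2 ID@3 stall=2 (RAW on I0.r1 (WB@5)) EX@6 MEM@7 WB@8
I2 add r5 <- r4,r2: IF@3 ID@6 stall=2 (RAW on I1.r4 (WB@8)) EX@9 MEM@10 WB@11
I3 mul r2 <- r1,r5: IF@6 ID@9 stall=2 (RAW on I2.r5 (WB@11)) EX@12 MEM@13 WB@14
I4 sub r5 <- r3,r1: IF@9 ID@12 stall=0 (-) EX@13 MEM@14 WB@15
I5 ld r5 <- r4: IF@12 ID@13 stall=0 (-) EX@14 MEM@15 WB@16
I6 ld r3 <- r3: IF@13 ID@14 stall=0 (-) EX@15 MEM@16 WB@17

Answer: 17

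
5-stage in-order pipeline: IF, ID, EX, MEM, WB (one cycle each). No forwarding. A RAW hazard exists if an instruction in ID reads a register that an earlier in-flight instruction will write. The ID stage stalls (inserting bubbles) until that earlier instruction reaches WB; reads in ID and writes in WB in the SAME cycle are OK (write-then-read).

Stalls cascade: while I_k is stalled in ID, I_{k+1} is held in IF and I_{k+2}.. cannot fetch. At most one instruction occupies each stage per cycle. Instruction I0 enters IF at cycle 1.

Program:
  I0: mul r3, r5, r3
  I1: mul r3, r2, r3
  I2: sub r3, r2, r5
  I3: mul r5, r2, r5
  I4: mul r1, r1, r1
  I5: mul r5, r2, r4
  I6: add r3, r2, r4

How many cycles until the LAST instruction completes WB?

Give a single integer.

Answer: 13

Derivation:
I0 mul r3 <- r5,r3: IF@1 ID@2 stall=0 (-) EX@3 MEM@4 WB@5
I1 mul r3 <- r2,r3: IF@2 ID@3 stall=2 (RAW on I0.r3 (WB@5)) EX@6 MEM@7 WB@8
I2 sub r3 <- r2,r5: IF@3 ID@6 stall=0 (-) EX@7 MEM@8 WB@9
I3 mul r5 <- r2,r5: IF@6 ID@7 stall=0 (-) EX@8 MEM@9 WB@10
I4 mul r1 <- r1,r1: IF@7 ID@8 stall=0 (-) EX@9 MEM@10 WB@11
I5 mul r5 <- r2,r4: IF@8 ID@9 stall=0 (-) EX@10 MEM@11 WB@12
I6 add r3 <- r2,r4: IF@9 ID@10 stall=0 (-) EX@11 MEM@12 WB@13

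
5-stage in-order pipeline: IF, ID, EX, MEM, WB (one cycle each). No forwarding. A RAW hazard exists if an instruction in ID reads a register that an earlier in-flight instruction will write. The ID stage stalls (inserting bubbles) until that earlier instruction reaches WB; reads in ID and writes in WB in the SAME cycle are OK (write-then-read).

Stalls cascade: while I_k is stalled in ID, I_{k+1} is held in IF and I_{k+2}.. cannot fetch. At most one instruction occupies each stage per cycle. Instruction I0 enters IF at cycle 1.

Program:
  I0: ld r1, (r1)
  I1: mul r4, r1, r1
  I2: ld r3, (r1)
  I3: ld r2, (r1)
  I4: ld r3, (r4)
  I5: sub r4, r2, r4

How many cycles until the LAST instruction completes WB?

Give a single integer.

I0 ld r1 <- r1: IF@1 ID@2 stall=0 (-) EX@3 MEM@4 WB@5
I1 mul r4 <- r1,r1: IF@2 ID@3 stall=2 (RAW on I0.r1 (WB@5)) EX@6 MEM@7 WB@8
I2 ld r3 <- r1: IF@3 ID@6 stall=0 (-) EX@7 MEM@8 WB@9
I3 ld r2 <- r1: IF@6 ID@7 stall=0 (-) EX@8 MEM@9 WB@10
I4 ld r3 <- r4: IF@7 ID@8 stall=0 (-) EX@9 MEM@10 WB@11
I5 sub r4 <- r2,r4: IF@8 ID@9 stall=1 (RAW on I3.r2 (WB@10)) EX@11 MEM@12 WB@13

Answer: 13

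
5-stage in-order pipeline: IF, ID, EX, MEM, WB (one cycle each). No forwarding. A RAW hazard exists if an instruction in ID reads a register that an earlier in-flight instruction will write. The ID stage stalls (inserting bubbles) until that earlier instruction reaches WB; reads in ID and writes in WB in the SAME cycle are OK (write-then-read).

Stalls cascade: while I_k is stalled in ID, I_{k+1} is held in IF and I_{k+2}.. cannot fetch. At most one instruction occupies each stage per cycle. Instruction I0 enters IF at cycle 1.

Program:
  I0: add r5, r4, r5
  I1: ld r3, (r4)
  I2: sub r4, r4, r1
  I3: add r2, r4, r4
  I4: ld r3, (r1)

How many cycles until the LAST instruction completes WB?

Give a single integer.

Answer: 11

Derivation:
I0 add r5 <- r4,r5: IF@1 ID@2 stall=0 (-) EX@3 MEM@4 WB@5
I1 ld r3 <- r4: IF@2 ID@3 stall=0 (-) EX@4 MEM@5 WB@6
I2 sub r4 <- r4,r1: IF@3 ID@4 stall=0 (-) EX@5 MEM@6 WB@7
I3 add r2 <- r4,r4: IF@4 ID@5 stall=2 (RAW on I2.r4 (WB@7)) EX@8 MEM@9 WB@10
I4 ld r3 <- r1: IF@5 ID@8 stall=0 (-) EX@9 MEM@10 WB@11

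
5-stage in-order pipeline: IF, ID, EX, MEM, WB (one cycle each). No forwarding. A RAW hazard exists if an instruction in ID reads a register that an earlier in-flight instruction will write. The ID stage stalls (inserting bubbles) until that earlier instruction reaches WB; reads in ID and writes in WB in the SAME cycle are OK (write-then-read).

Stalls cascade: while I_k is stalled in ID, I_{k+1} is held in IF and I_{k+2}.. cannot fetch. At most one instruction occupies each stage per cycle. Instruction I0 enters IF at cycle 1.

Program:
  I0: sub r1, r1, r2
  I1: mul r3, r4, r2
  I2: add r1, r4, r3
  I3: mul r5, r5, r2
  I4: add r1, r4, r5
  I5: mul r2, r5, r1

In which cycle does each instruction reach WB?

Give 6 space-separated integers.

Answer: 5 6 9 10 13 16

Derivation:
I0 sub r1 <- r1,r2: IF@1 ID@2 stall=0 (-) EX@3 MEM@4 WB@5
I1 mul r3 <- r4,r2: IF@2 ID@3 stall=0 (-) EX@4 MEM@5 WB@6
I2 add r1 <- r4,r3: IF@3 ID@4 stall=2 (RAW on I1.r3 (WB@6)) EX@7 MEM@8 WB@9
I3 mul r5 <- r5,r2: IF@4 ID@7 stall=0 (-) EX@8 MEM@9 WB@10
I4 add r1 <- r4,r5: IF@7 ID@8 stall=2 (RAW on I3.r5 (WB@10)) EX@11 MEM@12 WB@13
I5 mul r2 <- r5,r1: IF@8 ID@11 stall=2 (RAW on I4.r1 (WB@13)) EX@14 MEM@15 WB@16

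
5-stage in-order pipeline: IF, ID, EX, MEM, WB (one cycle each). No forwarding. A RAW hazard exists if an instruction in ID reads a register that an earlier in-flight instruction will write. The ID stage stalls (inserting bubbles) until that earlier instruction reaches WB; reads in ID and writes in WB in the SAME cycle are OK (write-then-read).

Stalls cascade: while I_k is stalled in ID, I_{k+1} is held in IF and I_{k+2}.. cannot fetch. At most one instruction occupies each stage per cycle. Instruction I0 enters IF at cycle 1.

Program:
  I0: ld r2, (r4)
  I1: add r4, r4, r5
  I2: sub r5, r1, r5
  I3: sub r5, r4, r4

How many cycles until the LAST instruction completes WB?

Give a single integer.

I0 ld r2 <- r4: IF@1 ID@2 stall=0 (-) EX@3 MEM@4 WB@5
I1 add r4 <- r4,r5: IF@2 ID@3 stall=0 (-) EX@4 MEM@5 WB@6
I2 sub r5 <- r1,r5: IF@3 ID@4 stall=0 (-) EX@5 MEM@6 WB@7
I3 sub r5 <- r4,r4: IF@4 ID@5 stall=1 (RAW on I1.r4 (WB@6)) EX@7 MEM@8 WB@9

Answer: 9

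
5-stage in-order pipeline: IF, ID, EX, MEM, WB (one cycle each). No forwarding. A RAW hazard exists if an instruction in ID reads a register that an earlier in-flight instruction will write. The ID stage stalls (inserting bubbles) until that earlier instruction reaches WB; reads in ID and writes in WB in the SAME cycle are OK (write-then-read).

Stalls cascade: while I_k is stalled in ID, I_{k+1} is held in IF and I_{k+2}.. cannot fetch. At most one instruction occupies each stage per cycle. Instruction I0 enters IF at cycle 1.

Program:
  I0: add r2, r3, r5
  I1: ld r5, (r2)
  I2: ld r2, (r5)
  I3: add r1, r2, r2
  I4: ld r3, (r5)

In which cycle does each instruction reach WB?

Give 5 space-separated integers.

I0 add r2 <- r3,r5: IF@1 ID@2 stall=0 (-) EX@3 MEM@4 WB@5
I1 ld r5 <- r2: IF@2 ID@3 stall=2 (RAW on I0.r2 (WB@5)) EX@6 MEM@7 WB@8
I2 ld r2 <- r5: IF@3 ID@6 stall=2 (RAW on I1.r5 (WB@8)) EX@9 MEM@10 WB@11
I3 add r1 <- r2,r2: IF@6 ID@9 stall=2 (RAW on I2.r2 (WB@11)) EX@12 MEM@13 WB@14
I4 ld r3 <- r5: IF@9 ID@12 stall=0 (-) EX@13 MEM@14 WB@15

Answer: 5 8 11 14 15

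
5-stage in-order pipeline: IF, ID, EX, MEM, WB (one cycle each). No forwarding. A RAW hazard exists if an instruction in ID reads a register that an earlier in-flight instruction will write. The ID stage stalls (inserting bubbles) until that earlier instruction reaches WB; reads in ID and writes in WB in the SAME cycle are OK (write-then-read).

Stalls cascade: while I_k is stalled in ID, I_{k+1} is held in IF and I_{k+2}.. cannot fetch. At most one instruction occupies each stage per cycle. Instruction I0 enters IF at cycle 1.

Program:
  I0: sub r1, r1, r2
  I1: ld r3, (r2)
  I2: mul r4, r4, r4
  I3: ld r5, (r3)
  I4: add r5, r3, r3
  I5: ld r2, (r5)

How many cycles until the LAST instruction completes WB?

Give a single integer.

Answer: 13

Derivation:
I0 sub r1 <- r1,r2: IF@1 ID@2 stall=0 (-) EX@3 MEM@4 WB@5
I1 ld r3 <- r2: IF@2 ID@3 stall=0 (-) EX@4 MEM@5 WB@6
I2 mul r4 <- r4,r4: IF@3 ID@4 stall=0 (-) EX@5 MEM@6 WB@7
I3 ld r5 <- r3: IF@4 ID@5 stall=1 (RAW on I1.r3 (WB@6)) EX@7 MEM@8 WB@9
I4 add r5 <- r3,r3: IF@5 ID@7 stall=0 (-) EX@8 MEM@9 WB@10
I5 ld r2 <- r5: IF@7 ID@8 stall=2 (RAW on I4.r5 (WB@10)) EX@11 MEM@12 WB@13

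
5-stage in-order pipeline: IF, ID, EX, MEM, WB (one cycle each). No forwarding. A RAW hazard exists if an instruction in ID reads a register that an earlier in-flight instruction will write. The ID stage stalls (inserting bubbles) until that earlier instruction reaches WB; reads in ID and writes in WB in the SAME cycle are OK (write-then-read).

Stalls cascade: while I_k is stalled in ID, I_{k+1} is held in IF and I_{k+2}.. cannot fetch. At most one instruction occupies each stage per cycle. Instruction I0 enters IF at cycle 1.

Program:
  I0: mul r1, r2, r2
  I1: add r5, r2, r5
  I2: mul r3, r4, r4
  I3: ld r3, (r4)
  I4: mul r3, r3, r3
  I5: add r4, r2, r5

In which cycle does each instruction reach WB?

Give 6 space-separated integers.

I0 mul r1 <- r2,r2: IF@1 ID@2 stall=0 (-) EX@3 MEM@4 WB@5
I1 add r5 <- r2,r5: IF@2 ID@3 stall=0 (-) EX@4 MEM@5 WB@6
I2 mul r3 <- r4,r4: IF@3 ID@4 stall=0 (-) EX@5 MEM@6 WB@7
I3 ld r3 <- r4: IF@4 ID@5 stall=0 (-) EX@6 MEM@7 WB@8
I4 mul r3 <- r3,r3: IF@5 ID@6 stall=2 (RAW on I3.r3 (WB@8)) EX@9 MEM@10 WB@11
I5 add r4 <- r2,r5: IF@6 ID@9 stall=0 (-) EX@10 MEM@11 WB@12

Answer: 5 6 7 8 11 12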